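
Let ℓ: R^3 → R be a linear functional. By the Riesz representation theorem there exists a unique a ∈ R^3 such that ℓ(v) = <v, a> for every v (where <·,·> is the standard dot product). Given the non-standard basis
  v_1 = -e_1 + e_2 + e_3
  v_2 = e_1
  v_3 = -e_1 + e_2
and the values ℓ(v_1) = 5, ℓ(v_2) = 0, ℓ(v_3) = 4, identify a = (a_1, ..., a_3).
a = (0, 4, 1)

Write a = (a_1, ..., a_3) in the standard basis. For each basis vector v_i, ℓ(v_i) = <v_i, a> is a linear equation in the a_j's. Collect the n equations into a matrix system V a = ℓ, where row i of V is v_i (expressed in the standard basis). Since V is invertible (lower-triangular with 1s on the diagonal, up to permutation), solve by back-substitution:
  V =
[[-1, 1, 1],
 [1, 0, 0],
 [-1, 1, 0]]
  V a = (5, 0, 4)
Solving gives a = (0, 4, 1).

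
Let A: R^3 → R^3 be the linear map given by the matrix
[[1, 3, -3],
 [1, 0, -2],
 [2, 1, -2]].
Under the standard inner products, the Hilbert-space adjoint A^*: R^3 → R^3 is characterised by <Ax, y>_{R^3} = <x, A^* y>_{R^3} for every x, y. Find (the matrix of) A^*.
A^* = A^T =
[[1, 1, 2],
 [3, 0, 1],
 [-3, -2, -2]]

For real matrices with standard dot products, the defining identity <Ax, y> = <x, A^* y> gives (Ax)^T y = x^T (A^*) y, i.e. x^T A^T y = x^T (A^*) y. Since this holds for all x, y, we must have A^* = A^T. Therefore
A^* =
[[1, 1, 2],
 [3, 0, 1],
 [-3, -2, -2]].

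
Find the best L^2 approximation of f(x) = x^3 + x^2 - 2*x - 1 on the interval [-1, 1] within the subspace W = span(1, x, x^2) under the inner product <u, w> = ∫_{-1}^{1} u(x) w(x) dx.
g(x) = x^2 - 7*x/5 - 1

The best approximation g ∈ W is the orthogonal projection of f onto W. Writing g = a_0 + a_1 x + a_2 x^2, the coefficients solve the normal equations G · a = b where
  G_{ij} = <φ_i, φ_j> and b_i = <f, φ_i>, with φ_0 = 1, φ_1 = x, φ_2 = x^2.
G =
  [2, 0, 2/3]
  [0, 2/3, 0]
  [2/3, 0, 2/5],
b = (-4/3, -14/15, -4/15).
Solving gives a_0 = -1, a_1 = -7/5, a_2 = 1, so
  g(x) = x^2 - 7*x/5 - 1.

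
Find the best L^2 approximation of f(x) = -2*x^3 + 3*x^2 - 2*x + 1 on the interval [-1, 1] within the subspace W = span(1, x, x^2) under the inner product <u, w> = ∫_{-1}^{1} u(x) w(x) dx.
g(x) = 3*x^2 - 16*x/5 + 1

The best approximation g ∈ W is the orthogonal projection of f onto W. Writing g = a_0 + a_1 x + a_2 x^2, the coefficients solve the normal equations G · a = b where
  G_{ij} = <φ_i, φ_j> and b_i = <f, φ_i>, with φ_0 = 1, φ_1 = x, φ_2 = x^2.
G =
  [2, 0, 2/3]
  [0, 2/3, 0]
  [2/3, 0, 2/5],
b = (4, -32/15, 28/15).
Solving gives a_0 = 1, a_1 = -16/5, a_2 = 3, so
  g(x) = 3*x^2 - 16*x/5 + 1.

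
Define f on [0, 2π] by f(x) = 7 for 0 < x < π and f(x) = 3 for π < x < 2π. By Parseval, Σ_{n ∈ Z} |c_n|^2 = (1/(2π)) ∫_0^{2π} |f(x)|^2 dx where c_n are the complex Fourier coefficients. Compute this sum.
Σ |c_n|^2 = 29

Parseval equates the L^2 energy of f (normalised by 1/(2π)) with the ℓ^2 sum of its Fourier coefficients: (1/(2π)) ∫_0^{2π} |f|^2 = Σ |c_n|^2.
Compute the left side: (1/(2π)) [∫_0^π 7^2 dx + ∫_π^{2π} 3^2 dx] = (1/(2π)) · (49π + 9π) = (49 + 9)/2 = 29.
So Σ_{n ∈ Z} |c_n|^2 = 29.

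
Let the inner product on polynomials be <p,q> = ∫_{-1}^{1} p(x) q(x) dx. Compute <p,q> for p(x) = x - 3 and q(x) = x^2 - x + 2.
<p,q> = -44/3

Expand the product: p(x)·q(x) = x^3 - 4*x^2 + 5*x - 6.
∫_{-1}^{1} of each monomial x^k gives [2/(k+1) if k even, 0 if k odd]. Integrating term-by-term (or equivalently evaluating the antiderivative F(x) = x^4/4 - 4*x^3/3 + 5*x^2/2 - 6*x at the endpoints):
  F(1) − F(−1) = -55/12 − (121/12) = -44/3.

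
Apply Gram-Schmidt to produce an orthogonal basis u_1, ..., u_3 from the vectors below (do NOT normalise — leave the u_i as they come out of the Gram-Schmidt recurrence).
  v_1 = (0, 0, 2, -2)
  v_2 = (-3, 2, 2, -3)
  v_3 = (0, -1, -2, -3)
Orthogonal basis:
  u_1 = (0, 0, 2, -2)
  u_2 = (-3, 2, -1/2, -1/2)
  u_3 = (1/9, -29/27, -67/27, -67/27)

Apply the Gram-Schmidt recurrence
  u_1 = v_1
  u_i = v_i − Σ_{j<i} ((v_i · u_j) / (u_j · u_j)) · u_j.

Step by step this gives:
  u_1 = (0, 0, 2, -2)
  u_2 = (-3, 2, -1/2, -1/2)
  u_3 = (1/9, -29/27, -67/27, -67/27)

Orthogonality check:
  u_2 · u_1 = 0 (should be 0)
  u_3 · u_1 = 0 (should be 0)
  u_3 · u_2 = 0 (should be 0)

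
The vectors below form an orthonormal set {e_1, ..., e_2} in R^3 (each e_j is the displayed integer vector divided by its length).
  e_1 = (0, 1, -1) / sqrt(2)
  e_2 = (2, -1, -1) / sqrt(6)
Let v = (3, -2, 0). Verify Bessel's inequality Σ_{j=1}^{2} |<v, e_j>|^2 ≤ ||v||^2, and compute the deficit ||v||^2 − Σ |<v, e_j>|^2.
Σ |<v, e_j>|^2 = 38/3; ||v||^2 = 13; deficit = 1/3

Write each e_j = u_j / sqrt(<u_j, u_j>) where u_j is the displayed integer vector. Then <v, e_j> = <v, u_j> / sqrt(<u_j, u_j>), so |<v, e_j>|^2 = <v, u_j>^2 / <u_j, u_j>.
Coefficients: <v, e_1> = -2/sqrt(2), <v, e_2> = 8/sqrt(6).
Square and sum: Σ |<v, e_j>|^2 = 38/3.
Compute ||v||^2 = v·v = 13.
Deficit = 13 − 38/3 = 1/3 ≥ 0, confirming Bessel's inequality. (The deficit equals ||v − Σ <v,e_j> e_j||^2, the squared distance from v to span{e_j}.)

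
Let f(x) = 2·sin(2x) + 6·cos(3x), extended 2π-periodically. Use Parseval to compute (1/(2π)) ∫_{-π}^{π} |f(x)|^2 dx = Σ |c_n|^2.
Σ |c_n|^2 = 20

Expand |f|^2 and use orthogonality of {sin(nx), cos(mx)} on [-π, π]:
  ∫_{-π}^{π} sin(nx)^2 dx = π, ∫ cos(mx)^2 dx = π, and cross terms integrate to 0.
So ∫_{-π}^{π} f(x)^2 dx = 2^2 · π + 6^2 · π = (4 + 36)π.
Divide by 2π: (4 + 36)/2 = 20.
By Parseval, this equals Σ |c_n|^2.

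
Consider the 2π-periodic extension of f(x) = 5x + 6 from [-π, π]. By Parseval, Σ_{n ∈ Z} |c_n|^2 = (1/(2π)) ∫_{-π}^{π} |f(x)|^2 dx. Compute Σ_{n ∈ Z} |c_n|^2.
Σ |c_n|^2 = 25π^2/3 + 36

Expand and integrate term by term over [-π, π]:
  ∫ (5x)^2 dx = 25·(2π^3/3); ∫ 2·5·(6)·x dx = 0 (odd integrand); ∫ 6^2 dx = 36·2π.
So (1/(2π)) ∫_{-π}^{π} (5x + 6)^2 dx = 25π^2/3 + 36 = 25π^2/3 + 36.
Parseval ⇒ Σ |c_n|^2 = 25π^2/3 + 36.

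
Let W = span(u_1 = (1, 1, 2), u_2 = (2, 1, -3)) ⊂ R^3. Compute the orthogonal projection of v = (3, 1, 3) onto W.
proj_W(v) = (34/15, 152/75, 214/75)

Set up U = [u_1 | ... | u_2] ∈ R^(3×2). The projector onto W = col(U) is P = U (U^T U)^(-1) U^T.
Compute U^T U =
  [6, -3]
  [-3, 14],
and U^T v = (10, -2).
Solve U^T U · c = U^T v for the coefficients: c = (134/75, 6/25). The projection is proj_W(v) = U c.
Check: (v - proj_W(v)) · u_1 = 0  (should be 0).
Check: (v - proj_W(v)) · u_2 = 0  (should be 0).
Result: proj_W(v) = (34/15, 152/75, 214/75).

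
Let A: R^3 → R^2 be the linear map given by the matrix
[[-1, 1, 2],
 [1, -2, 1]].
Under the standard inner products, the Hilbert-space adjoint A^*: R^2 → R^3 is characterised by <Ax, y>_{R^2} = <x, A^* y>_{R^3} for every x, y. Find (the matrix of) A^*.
A^* = A^T =
[[-1, 1],
 [1, -2],
 [2, 1]]

For real matrices with standard dot products, the defining identity <Ax, y> = <x, A^* y> gives (Ax)^T y = x^T (A^*) y, i.e. x^T A^T y = x^T (A^*) y. Since this holds for all x, y, we must have A^* = A^T. Therefore
A^* =
[[-1, 1],
 [1, -2],
 [2, 1]].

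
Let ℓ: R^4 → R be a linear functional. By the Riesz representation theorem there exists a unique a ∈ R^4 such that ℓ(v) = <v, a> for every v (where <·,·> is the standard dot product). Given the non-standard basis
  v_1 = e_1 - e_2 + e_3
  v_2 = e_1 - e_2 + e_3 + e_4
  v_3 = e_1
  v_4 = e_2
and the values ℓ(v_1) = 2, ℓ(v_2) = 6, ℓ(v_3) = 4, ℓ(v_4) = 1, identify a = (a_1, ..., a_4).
a = (4, 1, -1, 4)

Write a = (a_1, ..., a_4) in the standard basis. For each basis vector v_i, ℓ(v_i) = <v_i, a> is a linear equation in the a_j's. Collect the n equations into a matrix system V a = ℓ, where row i of V is v_i (expressed in the standard basis). Since V is invertible (lower-triangular with 1s on the diagonal, up to permutation), solve by back-substitution:
  V =
[[1, -1, 1, 0],
 [1, -1, 1, 1],
 [1, 0, 0, 0],
 [0, 1, 0, 0]]
  V a = (2, 6, 4, 1)
Solving gives a = (4, 1, -1, 4).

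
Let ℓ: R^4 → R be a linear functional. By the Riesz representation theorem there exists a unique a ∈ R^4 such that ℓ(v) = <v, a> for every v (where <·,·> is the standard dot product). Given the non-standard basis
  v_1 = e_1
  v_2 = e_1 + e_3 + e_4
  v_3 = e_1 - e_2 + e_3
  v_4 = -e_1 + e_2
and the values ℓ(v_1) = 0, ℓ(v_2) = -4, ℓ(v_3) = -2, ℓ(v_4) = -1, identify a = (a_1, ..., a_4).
a = (0, -1, -3, -1)

Write a = (a_1, ..., a_4) in the standard basis. For each basis vector v_i, ℓ(v_i) = <v_i, a> is a linear equation in the a_j's. Collect the n equations into a matrix system V a = ℓ, where row i of V is v_i (expressed in the standard basis). Since V is invertible (lower-triangular with 1s on the diagonal, up to permutation), solve by back-substitution:
  V =
[[1, 0, 0, 0],
 [1, 0, 1, 1],
 [1, -1, 1, 0],
 [-1, 1, 0, 0]]
  V a = (0, -4, -2, -1)
Solving gives a = (0, -1, -3, -1).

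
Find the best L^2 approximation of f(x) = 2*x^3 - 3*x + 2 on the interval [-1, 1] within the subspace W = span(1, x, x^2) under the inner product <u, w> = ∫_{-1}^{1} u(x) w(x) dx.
g(x) = 2 - 9*x/5

The best approximation g ∈ W is the orthogonal projection of f onto W. Writing g = a_0 + a_1 x + a_2 x^2, the coefficients solve the normal equations G · a = b where
  G_{ij} = <φ_i, φ_j> and b_i = <f, φ_i>, with φ_0 = 1, φ_1 = x, φ_2 = x^2.
G =
  [2, 0, 2/3]
  [0, 2/3, 0]
  [2/3, 0, 2/5],
b = (4, -6/5, 4/3).
Solving gives a_0 = 2, a_1 = -9/5, a_2 = 0, so
  g(x) = 2 - 9*x/5.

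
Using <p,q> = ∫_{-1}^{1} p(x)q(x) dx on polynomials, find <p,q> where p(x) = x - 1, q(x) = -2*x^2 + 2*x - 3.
<p,q> = 26/3

Expand the product: p(x)·q(x) = -2*x^3 + 4*x^2 - 5*x + 3.
∫_{-1}^{1} of each monomial x^k gives [2/(k+1) if k even, 0 if k odd]. Integrating term-by-term (or equivalently evaluating the antiderivative F(x) = -x^4/2 + 4*x^3/3 - 5*x^2/2 + 3*x at the endpoints):
  F(1) − F(−1) = 4/3 − (-22/3) = 26/3.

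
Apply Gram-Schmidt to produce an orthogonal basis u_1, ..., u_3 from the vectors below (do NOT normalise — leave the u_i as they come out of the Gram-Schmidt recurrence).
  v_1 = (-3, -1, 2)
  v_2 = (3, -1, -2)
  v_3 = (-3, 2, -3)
Orthogonal basis:
  u_1 = (-3, -1, 2)
  u_2 = (3/7, -13/7, -2/7)
  u_3 = (-30/13, 0, -45/13)

Apply the Gram-Schmidt recurrence
  u_1 = v_1
  u_i = v_i − Σ_{j<i} ((v_i · u_j) / (u_j · u_j)) · u_j.

Step by step this gives:
  u_1 = (-3, -1, 2)
  u_2 = (3/7, -13/7, -2/7)
  u_3 = (-30/13, 0, -45/13)

Orthogonality check:
  u_2 · u_1 = 0 (should be 0)
  u_3 · u_1 = 0 (should be 0)
  u_3 · u_2 = 0 (should be 0)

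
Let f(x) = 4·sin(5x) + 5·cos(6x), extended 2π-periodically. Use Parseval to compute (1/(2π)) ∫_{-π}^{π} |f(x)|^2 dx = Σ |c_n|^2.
Σ |c_n|^2 = 41/2

Expand |f|^2 and use orthogonality of {sin(nx), cos(mx)} on [-π, π]:
  ∫_{-π}^{π} sin(nx)^2 dx = π, ∫ cos(mx)^2 dx = π, and cross terms integrate to 0.
So ∫_{-π}^{π} f(x)^2 dx = 4^2 · π + 5^2 · π = (16 + 25)π.
Divide by 2π: (16 + 25)/2 = 41/2.
By Parseval, this equals Σ |c_n|^2.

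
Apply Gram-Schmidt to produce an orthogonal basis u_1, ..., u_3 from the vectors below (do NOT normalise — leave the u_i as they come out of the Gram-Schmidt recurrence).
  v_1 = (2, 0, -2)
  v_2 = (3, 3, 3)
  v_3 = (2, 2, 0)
Orthogonal basis:
  u_1 = (2, 0, -2)
  u_2 = (3, 3, 3)
  u_3 = (-1/3, 2/3, -1/3)

Apply the Gram-Schmidt recurrence
  u_1 = v_1
  u_i = v_i − Σ_{j<i} ((v_i · u_j) / (u_j · u_j)) · u_j.

Step by step this gives:
  u_1 = (2, 0, -2)
  u_2 = (3, 3, 3)
  u_3 = (-1/3, 2/3, -1/3)

Orthogonality check:
  u_2 · u_1 = 0 (should be 0)
  u_3 · u_1 = 0 (should be 0)
  u_3 · u_2 = 0 (should be 0)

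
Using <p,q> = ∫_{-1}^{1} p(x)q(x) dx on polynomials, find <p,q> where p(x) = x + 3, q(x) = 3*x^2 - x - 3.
<p,q> = -38/3

Expand the product: p(x)·q(x) = 3*x^3 + 8*x^2 - 6*x - 9.
∫_{-1}^{1} of each monomial x^k gives [2/(k+1) if k even, 0 if k odd]. Integrating term-by-term (or equivalently evaluating the antiderivative F(x) = 3*x^4/4 + 8*x^3/3 - 3*x^2 - 9*x at the endpoints):
  F(1) − F(−1) = -103/12 − (49/12) = -38/3.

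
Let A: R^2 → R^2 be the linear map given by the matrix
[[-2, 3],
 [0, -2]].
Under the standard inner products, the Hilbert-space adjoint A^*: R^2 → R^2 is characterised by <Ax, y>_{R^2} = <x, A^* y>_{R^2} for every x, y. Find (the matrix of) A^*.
A^* = A^T =
[[-2, 0],
 [3, -2]]

For real matrices with standard dot products, the defining identity <Ax, y> = <x, A^* y> gives (Ax)^T y = x^T (A^*) y, i.e. x^T A^T y = x^T (A^*) y. Since this holds for all x, y, we must have A^* = A^T. Therefore
A^* =
[[-2, 0],
 [3, -2]].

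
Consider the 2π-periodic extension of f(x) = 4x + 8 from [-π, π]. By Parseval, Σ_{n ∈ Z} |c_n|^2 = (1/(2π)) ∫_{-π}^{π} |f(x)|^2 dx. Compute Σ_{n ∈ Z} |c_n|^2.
Σ |c_n|^2 = 16π^2/3 + 64

Expand and integrate term by term over [-π, π]:
  ∫ (4x)^2 dx = 16·(2π^3/3); ∫ 2·4·(8)·x dx = 0 (odd integrand); ∫ 8^2 dx = 64·2π.
So (1/(2π)) ∫_{-π}^{π} (4x + 8)^2 dx = 16π^2/3 + 64 = 16π^2/3 + 64.
Parseval ⇒ Σ |c_n|^2 = 16π^2/3 + 64.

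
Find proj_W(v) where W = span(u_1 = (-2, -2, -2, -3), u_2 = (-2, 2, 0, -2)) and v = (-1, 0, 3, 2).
proj_W(v) = (5/6, 7/6, 1, 4/3)

Set up U = [u_1 | ... | u_2] ∈ R^(4×2). The projector onto W = col(U) is P = U (U^T U)^(-1) U^T.
Compute U^T U =
  [21, 6]
  [6, 12],
and U^T v = (-10, -2).
Solve U^T U · c = U^T v for the coefficients: c = (-1/2, 1/12). The projection is proj_W(v) = U c.
Check: (v - proj_W(v)) · u_1 = 0  (should be 0).
Check: (v - proj_W(v)) · u_2 = 0  (should be 0).
Result: proj_W(v) = (5/6, 7/6, 1, 4/3).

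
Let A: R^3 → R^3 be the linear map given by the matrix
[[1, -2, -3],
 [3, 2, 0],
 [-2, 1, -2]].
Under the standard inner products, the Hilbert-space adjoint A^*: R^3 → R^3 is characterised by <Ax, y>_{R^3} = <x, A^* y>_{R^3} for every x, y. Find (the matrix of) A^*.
A^* = A^T =
[[1, 3, -2],
 [-2, 2, 1],
 [-3, 0, -2]]

For real matrices with standard dot products, the defining identity <Ax, y> = <x, A^* y> gives (Ax)^T y = x^T (A^*) y, i.e. x^T A^T y = x^T (A^*) y. Since this holds for all x, y, we must have A^* = A^T. Therefore
A^* =
[[1, 3, -2],
 [-2, 2, 1],
 [-3, 0, -2]].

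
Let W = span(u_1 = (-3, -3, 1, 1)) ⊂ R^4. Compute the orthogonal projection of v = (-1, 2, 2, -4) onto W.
proj_W(v) = (3/4, 3/4, -1/4, -1/4)

Set up U = [u_1 | ... | u_1] ∈ R^(4×1). The projector onto W = col(U) is P = U (U^T U)^(-1) U^T.
Compute U^T U =
  [20],
and U^T v = (-5).
Solve U^T U · c = U^T v for the coefficients: c = (-1/4). The projection is proj_W(v) = U c.
Check: (v - proj_W(v)) · u_1 = 0  (should be 0).
Result: proj_W(v) = (3/4, 3/4, -1/4, -1/4).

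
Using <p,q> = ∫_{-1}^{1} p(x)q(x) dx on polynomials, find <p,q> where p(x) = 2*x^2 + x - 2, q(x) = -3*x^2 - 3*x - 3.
<p,q> = 38/5

Expand the product: p(x)·q(x) = -6*x^4 - 9*x^3 - 3*x^2 + 3*x + 6.
∫_{-1}^{1} of each monomial x^k gives [2/(k+1) if k even, 0 if k odd]. Integrating term-by-term (or equivalently evaluating the antiderivative F(x) = -6*x^5/5 - 9*x^4/4 - x^3 + 3*x^2/2 + 6*x at the endpoints):
  F(1) − F(−1) = 61/20 − (-91/20) = 38/5.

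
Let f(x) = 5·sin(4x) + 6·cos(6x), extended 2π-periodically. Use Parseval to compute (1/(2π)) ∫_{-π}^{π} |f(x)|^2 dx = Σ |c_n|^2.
Σ |c_n|^2 = 61/2

Expand |f|^2 and use orthogonality of {sin(nx), cos(mx)} on [-π, π]:
  ∫_{-π}^{π} sin(nx)^2 dx = π, ∫ cos(mx)^2 dx = π, and cross terms integrate to 0.
So ∫_{-π}^{π} f(x)^2 dx = 5^2 · π + 6^2 · π = (25 + 36)π.
Divide by 2π: (25 + 36)/2 = 61/2.
By Parseval, this equals Σ |c_n|^2.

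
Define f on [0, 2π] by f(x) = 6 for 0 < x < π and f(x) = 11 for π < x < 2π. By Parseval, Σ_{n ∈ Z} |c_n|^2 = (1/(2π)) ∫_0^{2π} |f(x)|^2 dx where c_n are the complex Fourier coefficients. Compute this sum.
Σ |c_n|^2 = 157/2

Parseval equates the L^2 energy of f (normalised by 1/(2π)) with the ℓ^2 sum of its Fourier coefficients: (1/(2π)) ∫_0^{2π} |f|^2 = Σ |c_n|^2.
Compute the left side: (1/(2π)) [∫_0^π 6^2 dx + ∫_π^{2π} 11^2 dx] = (1/(2π)) · (36π + 121π) = (36 + 121)/2 = 157/2.
So Σ_{n ∈ Z} |c_n|^2 = 157/2.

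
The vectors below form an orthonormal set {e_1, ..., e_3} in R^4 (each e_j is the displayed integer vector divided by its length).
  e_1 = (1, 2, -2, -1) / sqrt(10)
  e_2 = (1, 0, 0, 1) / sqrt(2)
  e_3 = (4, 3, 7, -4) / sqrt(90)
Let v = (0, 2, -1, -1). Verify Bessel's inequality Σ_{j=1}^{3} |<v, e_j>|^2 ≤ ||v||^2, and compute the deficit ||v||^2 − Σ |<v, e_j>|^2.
Σ |<v, e_j>|^2 = 11/2; ||v||^2 = 6; deficit = 1/2

Write each e_j = u_j / sqrt(<u_j, u_j>) where u_j is the displayed integer vector. Then <v, e_j> = <v, u_j> / sqrt(<u_j, u_j>), so |<v, e_j>|^2 = <v, u_j>^2 / <u_j, u_j>.
Coefficients: <v, e_1> = 7/sqrt(10), <v, e_2> = -1/sqrt(2), <v, e_3> = 3/sqrt(90).
Square and sum: Σ |<v, e_j>|^2 = 11/2.
Compute ||v||^2 = v·v = 6.
Deficit = 6 − 11/2 = 1/2 ≥ 0, confirming Bessel's inequality. (The deficit equals ||v − Σ <v,e_j> e_j||^2, the squared distance from v to span{e_j}.)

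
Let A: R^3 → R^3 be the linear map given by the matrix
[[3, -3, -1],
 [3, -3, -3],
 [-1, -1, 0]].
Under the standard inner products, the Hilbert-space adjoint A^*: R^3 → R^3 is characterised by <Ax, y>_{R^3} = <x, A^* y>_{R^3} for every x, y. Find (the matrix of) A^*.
A^* = A^T =
[[3, 3, -1],
 [-3, -3, -1],
 [-1, -3, 0]]

For real matrices with standard dot products, the defining identity <Ax, y> = <x, A^* y> gives (Ax)^T y = x^T (A^*) y, i.e. x^T A^T y = x^T (A^*) y. Since this holds for all x, y, we must have A^* = A^T. Therefore
A^* =
[[3, 3, -1],
 [-3, -3, -1],
 [-1, -3, 0]].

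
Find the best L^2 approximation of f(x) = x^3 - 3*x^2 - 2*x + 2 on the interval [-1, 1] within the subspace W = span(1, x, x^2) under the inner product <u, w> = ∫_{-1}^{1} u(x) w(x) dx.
g(x) = -3*x^2 - 7*x/5 + 2

The best approximation g ∈ W is the orthogonal projection of f onto W. Writing g = a_0 + a_1 x + a_2 x^2, the coefficients solve the normal equations G · a = b where
  G_{ij} = <φ_i, φ_j> and b_i = <f, φ_i>, with φ_0 = 1, φ_1 = x, φ_2 = x^2.
G =
  [2, 0, 2/3]
  [0, 2/3, 0]
  [2/3, 0, 2/5],
b = (2, -14/15, 2/15).
Solving gives a_0 = 2, a_1 = -7/5, a_2 = -3, so
  g(x) = -3*x^2 - 7*x/5 + 2.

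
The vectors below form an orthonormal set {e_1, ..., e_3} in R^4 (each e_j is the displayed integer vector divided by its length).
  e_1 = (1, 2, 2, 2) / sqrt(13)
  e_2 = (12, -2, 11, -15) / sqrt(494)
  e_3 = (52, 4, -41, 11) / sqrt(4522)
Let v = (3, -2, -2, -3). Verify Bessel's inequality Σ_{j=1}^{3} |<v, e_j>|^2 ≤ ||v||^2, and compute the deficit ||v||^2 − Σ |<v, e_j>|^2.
Σ |<v, e_j>|^2 = 3085/119; ||v||^2 = 26; deficit = 9/119

Write each e_j = u_j / sqrt(<u_j, u_j>) where u_j is the displayed integer vector. Then <v, e_j> = <v, u_j> / sqrt(<u_j, u_j>), so |<v, e_j>|^2 = <v, u_j>^2 / <u_j, u_j>.
Coefficients: <v, e_1> = -11/sqrt(13), <v, e_2> = 63/sqrt(494), <v, e_3> = 197/sqrt(4522).
Square and sum: Σ |<v, e_j>|^2 = 3085/119.
Compute ||v||^2 = v·v = 26.
Deficit = 26 − 3085/119 = 9/119 ≥ 0, confirming Bessel's inequality. (The deficit equals ||v − Σ <v,e_j> e_j||^2, the squared distance from v to span{e_j}.)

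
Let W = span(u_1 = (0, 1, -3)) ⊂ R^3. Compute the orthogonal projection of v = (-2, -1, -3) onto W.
proj_W(v) = (0, 4/5, -12/5)

Set up U = [u_1 | ... | u_1] ∈ R^(3×1). The projector onto W = col(U) is P = U (U^T U)^(-1) U^T.
Compute U^T U =
  [10],
and U^T v = (8).
Solve U^T U · c = U^T v for the coefficients: c = (4/5). The projection is proj_W(v) = U c.
Check: (v - proj_W(v)) · u_1 = 0  (should be 0).
Result: proj_W(v) = (0, 4/5, -12/5).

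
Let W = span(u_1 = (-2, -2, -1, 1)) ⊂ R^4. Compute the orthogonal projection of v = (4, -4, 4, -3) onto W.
proj_W(v) = (7/5, 7/5, 7/10, -7/10)

Set up U = [u_1 | ... | u_1] ∈ R^(4×1). The projector onto W = col(U) is P = U (U^T U)^(-1) U^T.
Compute U^T U =
  [10],
and U^T v = (-7).
Solve U^T U · c = U^T v for the coefficients: c = (-7/10). The projection is proj_W(v) = U c.
Check: (v - proj_W(v)) · u_1 = 0  (should be 0).
Result: proj_W(v) = (7/5, 7/5, 7/10, -7/10).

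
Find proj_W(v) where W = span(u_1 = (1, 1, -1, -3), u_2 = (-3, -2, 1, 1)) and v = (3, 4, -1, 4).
proj_W(v) = (142/33, 74/33, -2/11, 118/33)

Set up U = [u_1 | ... | u_2] ∈ R^(4×2). The projector onto W = col(U) is P = U (U^T U)^(-1) U^T.
Compute U^T U =
  [12, -9]
  [-9, 15],
and U^T v = (-4, -14).
Solve U^T U · c = U^T v for the coefficients: c = (-62/33, -68/33). The projection is proj_W(v) = U c.
Check: (v - proj_W(v)) · u_1 = 0  (should be 0).
Check: (v - proj_W(v)) · u_2 = 0  (should be 0).
Result: proj_W(v) = (142/33, 74/33, -2/11, 118/33).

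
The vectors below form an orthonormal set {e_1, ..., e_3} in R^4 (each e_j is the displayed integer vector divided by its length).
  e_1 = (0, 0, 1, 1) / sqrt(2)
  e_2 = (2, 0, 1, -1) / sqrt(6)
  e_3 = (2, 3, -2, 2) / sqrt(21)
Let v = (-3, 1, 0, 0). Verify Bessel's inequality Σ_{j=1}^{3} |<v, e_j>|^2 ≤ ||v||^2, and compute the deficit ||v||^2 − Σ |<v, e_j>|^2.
Σ |<v, e_j>|^2 = 45/7; ||v||^2 = 10; deficit = 25/7

Write each e_j = u_j / sqrt(<u_j, u_j>) where u_j is the displayed integer vector. Then <v, e_j> = <v, u_j> / sqrt(<u_j, u_j>), so |<v, e_j>|^2 = <v, u_j>^2 / <u_j, u_j>.
Coefficients: <v, e_1> = 0/sqrt(2), <v, e_2> = -6/sqrt(6), <v, e_3> = -3/sqrt(21).
Square and sum: Σ |<v, e_j>|^2 = 45/7.
Compute ||v||^2 = v·v = 10.
Deficit = 10 − 45/7 = 25/7 ≥ 0, confirming Bessel's inequality. (The deficit equals ||v − Σ <v,e_j> e_j||^2, the squared distance from v to span{e_j}.)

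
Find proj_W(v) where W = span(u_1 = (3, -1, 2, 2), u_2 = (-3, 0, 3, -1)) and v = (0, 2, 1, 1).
proj_W(v) = (6/317, -48/317, 234/317, 50/317)

Set up U = [u_1 | ... | u_2] ∈ R^(4×2). The projector onto W = col(U) is P = U (U^T U)^(-1) U^T.
Compute U^T U =
  [18, -5]
  [-5, 19],
and U^T v = (2, 2).
Solve U^T U · c = U^T v for the coefficients: c = (48/317, 46/317). The projection is proj_W(v) = U c.
Check: (v - proj_W(v)) · u_1 = 0  (should be 0).
Check: (v - proj_W(v)) · u_2 = 0  (should be 0).
Result: proj_W(v) = (6/317, -48/317, 234/317, 50/317).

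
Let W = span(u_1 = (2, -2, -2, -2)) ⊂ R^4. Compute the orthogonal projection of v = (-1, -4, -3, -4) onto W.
proj_W(v) = (5/2, -5/2, -5/2, -5/2)

Set up U = [u_1 | ... | u_1] ∈ R^(4×1). The projector onto W = col(U) is P = U (U^T U)^(-1) U^T.
Compute U^T U =
  [16],
and U^T v = (20).
Solve U^T U · c = U^T v for the coefficients: c = (5/4). The projection is proj_W(v) = U c.
Check: (v - proj_W(v)) · u_1 = 0  (should be 0).
Result: proj_W(v) = (5/2, -5/2, -5/2, -5/2).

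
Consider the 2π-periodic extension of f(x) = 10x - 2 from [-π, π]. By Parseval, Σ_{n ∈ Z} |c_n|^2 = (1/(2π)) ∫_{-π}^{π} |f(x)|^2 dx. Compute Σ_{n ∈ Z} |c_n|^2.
Σ |c_n|^2 = 100π^2/3 + 4

Expand and integrate term by term over [-π, π]:
  ∫ (10x)^2 dx = 100·(2π^3/3); ∫ 2·10·(-2)·x dx = 0 (odd integrand); ∫ (-2)^2 dx = 4·2π.
So (1/(2π)) ∫_{-π}^{π} (10x - 2)^2 dx = 100π^2/3 + 4 = 100π^2/3 + 4.
Parseval ⇒ Σ |c_n|^2 = 100π^2/3 + 4.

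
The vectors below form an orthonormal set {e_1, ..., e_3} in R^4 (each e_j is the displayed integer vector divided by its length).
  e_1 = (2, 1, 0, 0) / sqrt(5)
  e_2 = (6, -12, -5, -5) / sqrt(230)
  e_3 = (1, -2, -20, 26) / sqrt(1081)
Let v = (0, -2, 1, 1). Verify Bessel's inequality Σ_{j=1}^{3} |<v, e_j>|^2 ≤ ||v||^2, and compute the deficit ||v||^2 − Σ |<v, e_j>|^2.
Σ |<v, e_j>|^2 = 82/47; ||v||^2 = 6; deficit = 200/47

Write each e_j = u_j / sqrt(<u_j, u_j>) where u_j is the displayed integer vector. Then <v, e_j> = <v, u_j> / sqrt(<u_j, u_j>), so |<v, e_j>|^2 = <v, u_j>^2 / <u_j, u_j>.
Coefficients: <v, e_1> = -2/sqrt(5), <v, e_2> = 14/sqrt(230), <v, e_3> = 10/sqrt(1081).
Square and sum: Σ |<v, e_j>|^2 = 82/47.
Compute ||v||^2 = v·v = 6.
Deficit = 6 − 82/47 = 200/47 ≥ 0, confirming Bessel's inequality. (The deficit equals ||v − Σ <v,e_j> e_j||^2, the squared distance from v to span{e_j}.)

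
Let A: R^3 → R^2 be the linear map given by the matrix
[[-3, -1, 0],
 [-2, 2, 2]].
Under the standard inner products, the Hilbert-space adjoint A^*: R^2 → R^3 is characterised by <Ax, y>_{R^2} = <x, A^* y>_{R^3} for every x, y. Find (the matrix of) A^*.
A^* = A^T =
[[-3, -2],
 [-1, 2],
 [0, 2]]

For real matrices with standard dot products, the defining identity <Ax, y> = <x, A^* y> gives (Ax)^T y = x^T (A^*) y, i.e. x^T A^T y = x^T (A^*) y. Since this holds for all x, y, we must have A^* = A^T. Therefore
A^* =
[[-3, -2],
 [-1, 2],
 [0, 2]].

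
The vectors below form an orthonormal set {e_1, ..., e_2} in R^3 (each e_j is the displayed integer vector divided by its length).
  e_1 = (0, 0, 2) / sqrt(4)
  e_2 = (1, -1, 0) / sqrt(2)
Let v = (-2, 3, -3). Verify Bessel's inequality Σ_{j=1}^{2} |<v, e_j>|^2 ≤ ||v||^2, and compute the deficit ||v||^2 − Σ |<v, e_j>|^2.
Σ |<v, e_j>|^2 = 43/2; ||v||^2 = 22; deficit = 1/2

Write each e_j = u_j / sqrt(<u_j, u_j>) where u_j is the displayed integer vector. Then <v, e_j> = <v, u_j> / sqrt(<u_j, u_j>), so |<v, e_j>|^2 = <v, u_j>^2 / <u_j, u_j>.
Coefficients: <v, e_1> = -6/sqrt(4), <v, e_2> = -5/sqrt(2).
Square and sum: Σ |<v, e_j>|^2 = 43/2.
Compute ||v||^2 = v·v = 22.
Deficit = 22 − 43/2 = 1/2 ≥ 0, confirming Bessel's inequality. (The deficit equals ||v − Σ <v,e_j> e_j||^2, the squared distance from v to span{e_j}.)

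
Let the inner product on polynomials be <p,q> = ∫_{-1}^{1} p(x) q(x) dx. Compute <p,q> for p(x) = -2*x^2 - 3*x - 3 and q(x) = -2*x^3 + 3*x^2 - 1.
<p,q> = 4/3

Expand the product: p(x)·q(x) = 4*x^5 - 3*x^3 - 7*x^2 + 3*x + 3.
∫_{-1}^{1} of each monomial x^k gives [2/(k+1) if k even, 0 if k odd]. Integrating term-by-term (or equivalently evaluating the antiderivative F(x) = 2*x^6/3 - 3*x^4/4 - 7*x^3/3 + 3*x^2/2 + 3*x at the endpoints):
  F(1) − F(−1) = 25/12 − (3/4) = 4/3.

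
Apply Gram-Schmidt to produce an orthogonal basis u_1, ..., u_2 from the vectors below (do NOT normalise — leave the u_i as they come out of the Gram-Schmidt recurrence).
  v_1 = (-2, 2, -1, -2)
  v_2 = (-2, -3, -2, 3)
Orthogonal basis:
  u_1 = (-2, 2, -1, -2)
  u_2 = (-38/13, -27/13, -32/13, 27/13)

Apply the Gram-Schmidt recurrence
  u_1 = v_1
  u_i = v_i − Σ_{j<i} ((v_i · u_j) / (u_j · u_j)) · u_j.

Step by step this gives:
  u_1 = (-2, 2, -1, -2)
  u_2 = (-38/13, -27/13, -32/13, 27/13)

Orthogonality check:
  u_2 · u_1 = 0 (should be 0)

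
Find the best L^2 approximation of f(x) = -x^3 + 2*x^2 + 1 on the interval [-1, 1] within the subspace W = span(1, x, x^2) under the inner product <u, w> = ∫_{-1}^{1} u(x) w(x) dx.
g(x) = 2*x^2 - 3*x/5 + 1

The best approximation g ∈ W is the orthogonal projection of f onto W. Writing g = a_0 + a_1 x + a_2 x^2, the coefficients solve the normal equations G · a = b where
  G_{ij} = <φ_i, φ_j> and b_i = <f, φ_i>, with φ_0 = 1, φ_1 = x, φ_2 = x^2.
G =
  [2, 0, 2/3]
  [0, 2/3, 0]
  [2/3, 0, 2/5],
b = (10/3, -2/5, 22/15).
Solving gives a_0 = 1, a_1 = -3/5, a_2 = 2, so
  g(x) = 2*x^2 - 3*x/5 + 1.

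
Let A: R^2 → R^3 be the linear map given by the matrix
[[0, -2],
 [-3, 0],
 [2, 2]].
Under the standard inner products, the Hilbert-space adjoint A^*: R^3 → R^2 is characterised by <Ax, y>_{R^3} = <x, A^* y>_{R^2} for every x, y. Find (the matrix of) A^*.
A^* = A^T =
[[0, -3, 2],
 [-2, 0, 2]]

For real matrices with standard dot products, the defining identity <Ax, y> = <x, A^* y> gives (Ax)^T y = x^T (A^*) y, i.e. x^T A^T y = x^T (A^*) y. Since this holds for all x, y, we must have A^* = A^T. Therefore
A^* =
[[0, -3, 2],
 [-2, 0, 2]].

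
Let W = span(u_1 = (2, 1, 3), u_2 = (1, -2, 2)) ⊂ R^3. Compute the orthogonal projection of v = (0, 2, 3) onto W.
proj_W(v) = (68/45, 163/90, 37/18)

Set up U = [u_1 | ... | u_2] ∈ R^(3×2). The projector onto W = col(U) is P = U (U^T U)^(-1) U^T.
Compute U^T U =
  [14, 6]
  [6, 9],
and U^T v = (11, 2).
Solve U^T U · c = U^T v for the coefficients: c = (29/30, -19/45). The projection is proj_W(v) = U c.
Check: (v - proj_W(v)) · u_1 = 0  (should be 0).
Check: (v - proj_W(v)) · u_2 = 0  (should be 0).
Result: proj_W(v) = (68/45, 163/90, 37/18).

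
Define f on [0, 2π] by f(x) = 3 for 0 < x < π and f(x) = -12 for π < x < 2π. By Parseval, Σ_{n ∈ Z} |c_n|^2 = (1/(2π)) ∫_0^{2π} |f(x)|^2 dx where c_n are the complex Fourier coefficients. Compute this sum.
Σ |c_n|^2 = 153/2

Parseval equates the L^2 energy of f (normalised by 1/(2π)) with the ℓ^2 sum of its Fourier coefficients: (1/(2π)) ∫_0^{2π} |f|^2 = Σ |c_n|^2.
Compute the left side: (1/(2π)) [∫_0^π 3^2 dx + ∫_π^{2π} (-12)^2 dx] = (1/(2π)) · (9π + 144π) = (9 + 144)/2 = 153/2.
So Σ_{n ∈ Z} |c_n|^2 = 153/2.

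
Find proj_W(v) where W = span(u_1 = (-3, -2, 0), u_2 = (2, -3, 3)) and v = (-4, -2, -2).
proj_W(v) = (-632/143, -196/143, -12/11)

Set up U = [u_1 | ... | u_2] ∈ R^(3×2). The projector onto W = col(U) is P = U (U^T U)^(-1) U^T.
Compute U^T U =
  [13, 0]
  [0, 22],
and U^T v = (16, -8).
Solve U^T U · c = U^T v for the coefficients: c = (16/13, -4/11). The projection is proj_W(v) = U c.
Check: (v - proj_W(v)) · u_1 = 0  (should be 0).
Check: (v - proj_W(v)) · u_2 = 0  (should be 0).
Result: proj_W(v) = (-632/143, -196/143, -12/11).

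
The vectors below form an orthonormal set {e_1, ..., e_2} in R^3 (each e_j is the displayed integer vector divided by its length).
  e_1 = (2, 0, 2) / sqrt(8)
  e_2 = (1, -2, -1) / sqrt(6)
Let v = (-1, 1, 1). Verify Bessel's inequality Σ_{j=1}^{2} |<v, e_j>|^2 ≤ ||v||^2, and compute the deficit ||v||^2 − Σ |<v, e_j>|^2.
Σ |<v, e_j>|^2 = 8/3; ||v||^2 = 3; deficit = 1/3

Write each e_j = u_j / sqrt(<u_j, u_j>) where u_j is the displayed integer vector. Then <v, e_j> = <v, u_j> / sqrt(<u_j, u_j>), so |<v, e_j>|^2 = <v, u_j>^2 / <u_j, u_j>.
Coefficients: <v, e_1> = 0/sqrt(8), <v, e_2> = -4/sqrt(6).
Square and sum: Σ |<v, e_j>|^2 = 8/3.
Compute ||v||^2 = v·v = 3.
Deficit = 3 − 8/3 = 1/3 ≥ 0, confirming Bessel's inequality. (The deficit equals ||v − Σ <v,e_j> e_j||^2, the squared distance from v to span{e_j}.)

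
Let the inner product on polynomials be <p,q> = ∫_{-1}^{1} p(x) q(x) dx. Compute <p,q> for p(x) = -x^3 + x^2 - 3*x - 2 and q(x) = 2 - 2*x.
<p,q> = -28/15

Expand the product: p(x)·q(x) = 2*x^4 - 4*x^3 + 8*x^2 - 2*x - 4.
∫_{-1}^{1} of each monomial x^k gives [2/(k+1) if k even, 0 if k odd]. Integrating term-by-term (or equivalently evaluating the antiderivative F(x) = 2*x^5/5 - x^4 + 8*x^3/3 - x^2 - 4*x at the endpoints):
  F(1) − F(−1) = -44/15 − (-16/15) = -28/15.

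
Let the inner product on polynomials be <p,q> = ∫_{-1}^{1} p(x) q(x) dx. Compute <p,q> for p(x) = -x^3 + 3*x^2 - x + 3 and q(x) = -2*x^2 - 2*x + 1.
<p,q> = 56/15

Expand the product: p(x)·q(x) = 2*x^5 - 4*x^4 - 5*x^3 - x^2 - 7*x + 3.
∫_{-1}^{1} of each monomial x^k gives [2/(k+1) if k even, 0 if k odd]. Integrating term-by-term (or equivalently evaluating the antiderivative F(x) = x^6/3 - 4*x^5/5 - 5*x^4/4 - x^3/3 - 7*x^2/2 + 3*x at the endpoints):
  F(1) − F(−1) = -51/20 − (-377/60) = 56/15.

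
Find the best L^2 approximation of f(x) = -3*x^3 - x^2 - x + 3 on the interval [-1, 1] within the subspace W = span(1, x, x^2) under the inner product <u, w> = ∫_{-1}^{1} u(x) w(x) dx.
g(x) = -x^2 - 14*x/5 + 3

The best approximation g ∈ W is the orthogonal projection of f onto W. Writing g = a_0 + a_1 x + a_2 x^2, the coefficients solve the normal equations G · a = b where
  G_{ij} = <φ_i, φ_j> and b_i = <f, φ_i>, with φ_0 = 1, φ_1 = x, φ_2 = x^2.
G =
  [2, 0, 2/3]
  [0, 2/3, 0]
  [2/3, 0, 2/5],
b = (16/3, -28/15, 8/5).
Solving gives a_0 = 3, a_1 = -14/5, a_2 = -1, so
  g(x) = -x^2 - 14*x/5 + 3.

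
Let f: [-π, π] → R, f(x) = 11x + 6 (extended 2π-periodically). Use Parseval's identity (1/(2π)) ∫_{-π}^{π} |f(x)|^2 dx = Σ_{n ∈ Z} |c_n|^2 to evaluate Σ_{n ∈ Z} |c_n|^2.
Σ |c_n|^2 = 121π^2/3 + 36

Expand and integrate term by term over [-π, π]:
  ∫ (11x)^2 dx = 121·(2π^3/3); ∫ 2·11·(6)·x dx = 0 (odd integrand); ∫ 6^2 dx = 36·2π.
So (1/(2π)) ∫_{-π}^{π} (11x + 6)^2 dx = 121π^2/3 + 36 = 121π^2/3 + 36.
Parseval ⇒ Σ |c_n|^2 = 121π^2/3 + 36.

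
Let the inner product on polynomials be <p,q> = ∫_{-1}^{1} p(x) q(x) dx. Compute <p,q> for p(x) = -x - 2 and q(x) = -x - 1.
<p,q> = 14/3

Expand the product: p(x)·q(x) = x^2 + 3*x + 2.
∫_{-1}^{1} of each monomial x^k gives [2/(k+1) if k even, 0 if k odd]. Integrating term-by-term (or equivalently evaluating the antiderivative F(x) = x^3/3 + 3*x^2/2 + 2*x at the endpoints):
  F(1) − F(−1) = 23/6 − (-5/6) = 14/3.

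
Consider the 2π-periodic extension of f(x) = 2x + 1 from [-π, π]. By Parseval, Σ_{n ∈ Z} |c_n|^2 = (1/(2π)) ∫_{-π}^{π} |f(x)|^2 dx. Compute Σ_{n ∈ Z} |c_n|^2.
Σ |c_n|^2 = 4π^2/3 + 1

Expand and integrate term by term over [-π, π]:
  ∫ (2x)^2 dx = 4·(2π^3/3); ∫ 2·2·(1)·x dx = 0 (odd integrand); ∫ 1^2 dx = 1·2π.
So (1/(2π)) ∫_{-π}^{π} (2x + 1)^2 dx = 4π^2/3 + 1 = 4π^2/3 + 1.
Parseval ⇒ Σ |c_n|^2 = 4π^2/3 + 1.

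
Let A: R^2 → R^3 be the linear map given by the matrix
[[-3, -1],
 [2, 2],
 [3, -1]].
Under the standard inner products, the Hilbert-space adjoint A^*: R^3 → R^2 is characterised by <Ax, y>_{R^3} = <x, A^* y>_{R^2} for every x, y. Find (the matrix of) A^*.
A^* = A^T =
[[-3, 2, 3],
 [-1, 2, -1]]

For real matrices with standard dot products, the defining identity <Ax, y> = <x, A^* y> gives (Ax)^T y = x^T (A^*) y, i.e. x^T A^T y = x^T (A^*) y. Since this holds for all x, y, we must have A^* = A^T. Therefore
A^* =
[[-3, 2, 3],
 [-1, 2, -1]].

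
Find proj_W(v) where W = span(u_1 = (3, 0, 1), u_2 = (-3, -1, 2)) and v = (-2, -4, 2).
proj_W(v) = (-30/13, -16/13, 38/13)

Set up U = [u_1 | ... | u_2] ∈ R^(3×2). The projector onto W = col(U) is P = U (U^T U)^(-1) U^T.
Compute U^T U =
  [10, -7]
  [-7, 14],
and U^T v = (-4, 14).
Solve U^T U · c = U^T v for the coefficients: c = (6/13, 16/13). The projection is proj_W(v) = U c.
Check: (v - proj_W(v)) · u_1 = 0  (should be 0).
Check: (v - proj_W(v)) · u_2 = 0  (should be 0).
Result: proj_W(v) = (-30/13, -16/13, 38/13).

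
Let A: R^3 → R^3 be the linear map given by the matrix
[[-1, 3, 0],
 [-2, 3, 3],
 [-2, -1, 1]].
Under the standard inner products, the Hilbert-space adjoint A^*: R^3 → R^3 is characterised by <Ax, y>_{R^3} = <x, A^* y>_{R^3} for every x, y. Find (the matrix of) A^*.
A^* = A^T =
[[-1, -2, -2],
 [3, 3, -1],
 [0, 3, 1]]

For real matrices with standard dot products, the defining identity <Ax, y> = <x, A^* y> gives (Ax)^T y = x^T (A^*) y, i.e. x^T A^T y = x^T (A^*) y. Since this holds for all x, y, we must have A^* = A^T. Therefore
A^* =
[[-1, -2, -2],
 [3, 3, -1],
 [0, 3, 1]].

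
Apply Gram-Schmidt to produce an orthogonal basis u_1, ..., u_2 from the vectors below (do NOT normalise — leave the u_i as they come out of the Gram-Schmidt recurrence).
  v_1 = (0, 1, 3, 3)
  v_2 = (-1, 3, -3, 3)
Orthogonal basis:
  u_1 = (0, 1, 3, 3)
  u_2 = (-1, 54/19, -66/19, 48/19)

Apply the Gram-Schmidt recurrence
  u_1 = v_1
  u_i = v_i − Σ_{j<i} ((v_i · u_j) / (u_j · u_j)) · u_j.

Step by step this gives:
  u_1 = (0, 1, 3, 3)
  u_2 = (-1, 54/19, -66/19, 48/19)

Orthogonality check:
  u_2 · u_1 = 0 (should be 0)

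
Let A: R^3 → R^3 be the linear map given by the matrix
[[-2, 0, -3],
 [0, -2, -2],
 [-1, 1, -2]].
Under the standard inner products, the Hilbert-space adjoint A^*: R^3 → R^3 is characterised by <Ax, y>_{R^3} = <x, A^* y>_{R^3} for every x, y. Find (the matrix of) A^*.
A^* = A^T =
[[-2, 0, -1],
 [0, -2, 1],
 [-3, -2, -2]]

For real matrices with standard dot products, the defining identity <Ax, y> = <x, A^* y> gives (Ax)^T y = x^T (A^*) y, i.e. x^T A^T y = x^T (A^*) y. Since this holds for all x, y, we must have A^* = A^T. Therefore
A^* =
[[-2, 0, -1],
 [0, -2, 1],
 [-3, -2, -2]].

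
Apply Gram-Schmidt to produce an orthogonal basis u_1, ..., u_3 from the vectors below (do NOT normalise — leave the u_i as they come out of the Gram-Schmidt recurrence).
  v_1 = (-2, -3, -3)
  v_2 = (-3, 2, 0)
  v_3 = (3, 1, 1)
Orthogonal basis:
  u_1 = (-2, -3, -3)
  u_2 = (-3, 2, 0)
  u_3 = (42/143, 63/143, -7/11)

Apply the Gram-Schmidt recurrence
  u_1 = v_1
  u_i = v_i − Σ_{j<i} ((v_i · u_j) / (u_j · u_j)) · u_j.

Step by step this gives:
  u_1 = (-2, -3, -3)
  u_2 = (-3, 2, 0)
  u_3 = (42/143, 63/143, -7/11)

Orthogonality check:
  u_2 · u_1 = 0 (should be 0)
  u_3 · u_1 = 0 (should be 0)
  u_3 · u_2 = 0 (should be 0)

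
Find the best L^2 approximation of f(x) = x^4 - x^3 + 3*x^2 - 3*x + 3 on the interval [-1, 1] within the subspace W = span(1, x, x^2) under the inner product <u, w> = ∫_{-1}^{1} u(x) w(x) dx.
g(x) = 27*x^2/7 - 18*x/5 + 102/35

The best approximation g ∈ W is the orthogonal projection of f onto W. Writing g = a_0 + a_1 x + a_2 x^2, the coefficients solve the normal equations G · a = b where
  G_{ij} = <φ_i, φ_j> and b_i = <f, φ_i>, with φ_0 = 1, φ_1 = x, φ_2 = x^2.
G =
  [2, 0, 2/3]
  [0, 2/3, 0]
  [2/3, 0, 2/5],
b = (42/5, -12/5, 122/35).
Solving gives a_0 = 102/35, a_1 = -18/5, a_2 = 27/7, so
  g(x) = 27*x^2/7 - 18*x/5 + 102/35.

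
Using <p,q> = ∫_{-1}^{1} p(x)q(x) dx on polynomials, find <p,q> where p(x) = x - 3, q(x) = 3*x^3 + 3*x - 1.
<p,q> = 46/5

Expand the product: p(x)·q(x) = 3*x^4 - 9*x^3 + 3*x^2 - 10*x + 3.
∫_{-1}^{1} of each monomial x^k gives [2/(k+1) if k even, 0 if k odd]. Integrating term-by-term (or equivalently evaluating the antiderivative F(x) = 3*x^5/5 - 9*x^4/4 + x^3 - 5*x^2 + 3*x at the endpoints):
  F(1) − F(−1) = -53/20 − (-237/20) = 46/5.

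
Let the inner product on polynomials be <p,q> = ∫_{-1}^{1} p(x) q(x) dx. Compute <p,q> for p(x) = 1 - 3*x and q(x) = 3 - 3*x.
<p,q> = 12

Expand the product: p(x)·q(x) = 9*x^2 - 12*x + 3.
∫_{-1}^{1} of each monomial x^k gives [2/(k+1) if k even, 0 if k odd]. Integrating term-by-term (or equivalently evaluating the antiderivative F(x) = 3*x^3 - 6*x^2 + 3*x at the endpoints):
  F(1) − F(−1) = 0 − (-12) = 12.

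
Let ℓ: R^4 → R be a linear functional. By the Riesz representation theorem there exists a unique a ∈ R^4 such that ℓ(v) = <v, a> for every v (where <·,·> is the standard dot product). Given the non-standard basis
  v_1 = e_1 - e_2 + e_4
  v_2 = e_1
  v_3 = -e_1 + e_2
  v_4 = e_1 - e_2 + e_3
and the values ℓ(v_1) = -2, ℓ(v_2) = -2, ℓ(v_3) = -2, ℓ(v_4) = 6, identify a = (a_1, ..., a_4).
a = (-2, -4, 4, -4)

Write a = (a_1, ..., a_4) in the standard basis. For each basis vector v_i, ℓ(v_i) = <v_i, a> is a linear equation in the a_j's. Collect the n equations into a matrix system V a = ℓ, where row i of V is v_i (expressed in the standard basis). Since V is invertible (lower-triangular with 1s on the diagonal, up to permutation), solve by back-substitution:
  V =
[[1, -1, 0, 1],
 [1, 0, 0, 0],
 [-1, 1, 0, 0],
 [1, -1, 1, 0]]
  V a = (-2, -2, -2, 6)
Solving gives a = (-2, -4, 4, -4).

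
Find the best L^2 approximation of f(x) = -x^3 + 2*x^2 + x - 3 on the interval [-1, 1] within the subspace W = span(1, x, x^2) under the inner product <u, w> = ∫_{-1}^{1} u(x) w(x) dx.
g(x) = 2*x^2 + 2*x/5 - 3

The best approximation g ∈ W is the orthogonal projection of f onto W. Writing g = a_0 + a_1 x + a_2 x^2, the coefficients solve the normal equations G · a = b where
  G_{ij} = <φ_i, φ_j> and b_i = <f, φ_i>, with φ_0 = 1, φ_1 = x, φ_2 = x^2.
G =
  [2, 0, 2/3]
  [0, 2/3, 0]
  [2/3, 0, 2/5],
b = (-14/3, 4/15, -6/5).
Solving gives a_0 = -3, a_1 = 2/5, a_2 = 2, so
  g(x) = 2*x^2 + 2*x/5 - 3.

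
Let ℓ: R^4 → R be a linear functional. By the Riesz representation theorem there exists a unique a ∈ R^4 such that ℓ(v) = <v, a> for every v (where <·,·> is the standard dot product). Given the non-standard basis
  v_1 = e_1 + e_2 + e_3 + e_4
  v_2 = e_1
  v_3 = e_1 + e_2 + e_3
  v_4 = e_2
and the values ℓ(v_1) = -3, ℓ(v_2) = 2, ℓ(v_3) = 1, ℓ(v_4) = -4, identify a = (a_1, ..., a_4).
a = (2, -4, 3, -4)

Write a = (a_1, ..., a_4) in the standard basis. For each basis vector v_i, ℓ(v_i) = <v_i, a> is a linear equation in the a_j's. Collect the n equations into a matrix system V a = ℓ, where row i of V is v_i (expressed in the standard basis). Since V is invertible (lower-triangular with 1s on the diagonal, up to permutation), solve by back-substitution:
  V =
[[1, 1, 1, 1],
 [1, 0, 0, 0],
 [1, 1, 1, 0],
 [0, 1, 0, 0]]
  V a = (-3, 2, 1, -4)
Solving gives a = (2, -4, 3, -4).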